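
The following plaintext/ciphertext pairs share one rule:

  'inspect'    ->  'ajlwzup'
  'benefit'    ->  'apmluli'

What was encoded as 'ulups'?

linen

The output letters match the input read backwards, each shifted +7: inspect reversed is tcepsni. Read the word backwards and shift each letter +7.
Decoding ulups: shift back: u−7=n, l−7=e, u−7=n, p−7=i, s−7=l → nenil; then reverse → linen.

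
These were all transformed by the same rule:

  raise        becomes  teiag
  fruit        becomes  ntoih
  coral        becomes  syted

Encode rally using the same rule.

teddq

Each letter's alphabet position (a=0..z=25) is mapped through 7·x+4 mod 26 — an affine cipher.
On rally: r(17)→7·17+4≡19=t; a(0)→7·0+4≡4=e; l(11)→7·11+4≡3=d; l(11)→7·11+4≡3=d; y(24)→7·24+4≡16=q (all mod 26).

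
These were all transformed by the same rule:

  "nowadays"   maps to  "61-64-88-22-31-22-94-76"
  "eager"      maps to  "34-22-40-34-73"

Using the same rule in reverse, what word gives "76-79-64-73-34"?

store

n(#14)→61 and o(#15)→64: differences scale by 3, so n = 3·pos + 19. With a=1..z=26, the number is 3·pos + 19.
Undoing it on 76-79-64-73-34: 76→(76−19)÷3=19=s, 79→(79−19)÷3=20=t, 64→(64−19)÷3=15=o, 73→(73−19)÷3=18=r, 34→(34−19)÷3=5=e.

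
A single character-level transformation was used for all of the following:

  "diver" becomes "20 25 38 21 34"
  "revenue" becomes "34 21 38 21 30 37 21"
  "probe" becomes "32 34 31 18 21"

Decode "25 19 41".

d is letter #4 and maps to 20: an offset of 16. Letters become their 1-based position plus 16 (so a→17, b→18, …).
Undoing it on 25 19 41: 25→(25−16)÷1=9=i, 19→(19−16)÷1=3=c, 41→(41−16)÷1=25=y.

icy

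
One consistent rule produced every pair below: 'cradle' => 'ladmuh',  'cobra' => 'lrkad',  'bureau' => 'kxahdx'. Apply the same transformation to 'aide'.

dlmh

Vowels shift forward by 3 and consonants shift forward by 9.
On aide: a(vowel)+3=d, i(vowel)+3=l, d(cons)+9=m, e(vowel)+3=h.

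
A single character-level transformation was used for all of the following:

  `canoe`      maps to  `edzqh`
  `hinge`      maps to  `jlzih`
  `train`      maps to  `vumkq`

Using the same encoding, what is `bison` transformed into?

Shifts by position in canoe: pos 0: c→e (+2), pos 1: a→d (+3), pos 2: n→z (+12), pos 3: o→q (+2), pos 4: e→h (+3) — repeating every 3. A repeating key of period 3 is used — shifts +2, +3, +12 over and over.
For bison: b+2=d, i+3=l, s+12=e, o+2=q, n+3=q.

dleqq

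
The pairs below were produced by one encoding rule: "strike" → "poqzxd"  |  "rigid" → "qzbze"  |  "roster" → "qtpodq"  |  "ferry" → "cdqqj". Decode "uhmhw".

naval

This is an affine cipher: with a=0,…,z=25, each position x becomes (25x+7) mod 26.
Undoing it on uhmhw: u(20)→25·(20−7)≡13=n; h(7)→25·(7−7)≡0=a; m(12)→25·(12−7)≡21=v; h(7)→25·(7−7)≡0=a; w(22)→25·(22−7)≡11=l (all mod 26).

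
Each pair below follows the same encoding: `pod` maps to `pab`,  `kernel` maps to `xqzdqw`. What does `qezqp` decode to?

The output letters match the input read backwards, each shifted +12: pod reversed is dop. The word is reversed, then every letter is shifted forward by 12.
Reversing it on qezqp: shift back: q−12=e, e−12=s, z−12=n, q−12=e, p−12=d → esned; then reverse → dense.

dense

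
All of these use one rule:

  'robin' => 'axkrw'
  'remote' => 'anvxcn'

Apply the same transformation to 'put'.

Compare letters: r→a is +9, o→x is +9, b→k is +9 — a constant shift. Each letter is shifted forward by 9 in the alphabet (a Caesar shift of +9).
Applying it to put: p+9=y, u+9=d, t+9=c.

ydc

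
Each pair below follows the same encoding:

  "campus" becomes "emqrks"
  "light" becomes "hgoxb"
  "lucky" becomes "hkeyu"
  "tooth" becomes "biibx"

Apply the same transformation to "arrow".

mjjic

Each letter's alphabet position (a=0..z=25) is mapped through 9·x+12 mod 26 — an affine cipher.
For arrow: a(0)→9·0+12≡12=m; r(17)→9·17+12≡9=j; r(17)→9·17+12≡9=j; o(14)→9·14+12≡8=i; w(22)→9·22+12≡2=c (all mod 26).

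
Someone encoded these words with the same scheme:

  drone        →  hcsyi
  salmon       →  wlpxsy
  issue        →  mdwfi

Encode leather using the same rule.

Shifts by position in drone: pos 0: d→h (+4), pos 1: r→c (+11), pos 2: o→s (+4), pos 3: n→y (+11) — repeating every 2. The shifts repeat in a cycle of length 2: positions 0,1,… shift by +4, +11, then the pattern repeats.
On leather: l+4=p, e+11=p, a+4=e, t+11=e, h+4=l, e+11=p, r+4=v.

ppeelpv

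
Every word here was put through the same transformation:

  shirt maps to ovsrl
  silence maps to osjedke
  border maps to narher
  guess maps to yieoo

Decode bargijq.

formula

Treating letters as 0–25, the rule is x ↦ 23x + 16 (mod 26).
Decoding bargijq: b(1)→17·(1−16)≡5=f; a(0)→17·(0−16)≡14=o; r(17)→17·(17−16)≡17=r; g(6)→17·(6−16)≡12=m; i(8)→17·(8−16)≡20=u; j(9)→17·(9−16)≡11=l; q(16)→17·(16−16)≡0=a (all mod 26).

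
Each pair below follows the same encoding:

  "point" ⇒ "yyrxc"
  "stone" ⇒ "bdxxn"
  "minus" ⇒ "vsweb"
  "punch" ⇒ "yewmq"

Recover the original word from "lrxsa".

It's a Vigenère-style cipher with numeric key [9,10]: position i shifts by key[i mod 2].
Decoding lrxsa: l−9=c, r−10=h, x−9=o, s−10=i, a−9=r.

choir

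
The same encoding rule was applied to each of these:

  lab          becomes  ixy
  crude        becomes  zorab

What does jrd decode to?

mug

Compare letters: l→i is +23, a→x is +23, b→y is +23 — a constant shift. It's a constant shift of +23 (ROT23).
Decoding jrd: j−23=m, r−23=u, d−23=g.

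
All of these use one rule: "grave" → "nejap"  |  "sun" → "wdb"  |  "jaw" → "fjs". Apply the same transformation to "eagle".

The output letters match the input read backwards, each shifted +9: grave reversed is evarg. Two steps: reverse the string, then apply a Caesar shift of +9.
For eagle: reverse → elgae; then shift: e+9=n, l+9=u, g+9=p, a+9=j, e+9=n.

nupjn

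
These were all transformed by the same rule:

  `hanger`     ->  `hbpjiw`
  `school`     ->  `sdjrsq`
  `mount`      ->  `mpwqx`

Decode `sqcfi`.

space

Letter i (0-indexed) is shifted by i+0, so successive shifts are 0, 1, 2, ….
Decoding sqcfi: s−0=s, q−1=p, c−2=a, f−3=c, i−4=e.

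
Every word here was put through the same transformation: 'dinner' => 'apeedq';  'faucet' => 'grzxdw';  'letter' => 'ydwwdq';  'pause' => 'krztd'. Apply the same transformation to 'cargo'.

d(3)→a(0) and i(8)→p(15) fit y≡3x+17 (mod 26); the inverse of 3 mod 26 is 9. This is an affine cipher: with a=0,…,z=25, each position x becomes (3x+17) mod 26.
On cargo: c(2)→3·2+17≡23=x; a(0)→3·0+17≡17=r; r(17)→3·17+17≡16=q; g(6)→3·6+17≡9=j; o(14)→3·14+17≡7=h (all mod 26).

xrqjh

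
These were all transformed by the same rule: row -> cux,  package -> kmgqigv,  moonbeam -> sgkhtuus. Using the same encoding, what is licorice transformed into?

The output letters match the input read backwards, each shifted +6: row reversed is wor. Read the word backwards and shift each letter +6.
On licorice: reverse → ecirocil; then shift: e+6=k, c+6=i, i+6=o, r+6=x, o+6=u, c+6=i, i+6=o, l+6=r.

kioxuior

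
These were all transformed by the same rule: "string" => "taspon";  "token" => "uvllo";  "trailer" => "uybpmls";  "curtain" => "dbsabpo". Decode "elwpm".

It's a Vigenère-style cipher with numeric key [1,7]: position i shifts by key[i mod 2].
Reversing it on elwpm: e−1=d, l−7=e, w−1=v, p−7=i, m−1=l.

devil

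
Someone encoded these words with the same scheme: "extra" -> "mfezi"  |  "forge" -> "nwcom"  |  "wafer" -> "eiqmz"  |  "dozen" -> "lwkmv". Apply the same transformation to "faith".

Shifts by position in extra: pos 0: e→m (+8), pos 1: x→f (+8), pos 2: t→e (+11), pos 3: r→z (+8), pos 4: a→i (+8) — repeating every 3. It's a Vigenère-style cipher with numeric key [8,8,11]: position i shifts by key[i mod 3].
Applying it to faith: f+8=n, a+8=i, i+11=t, t+8=b, h+8=p.

nitbp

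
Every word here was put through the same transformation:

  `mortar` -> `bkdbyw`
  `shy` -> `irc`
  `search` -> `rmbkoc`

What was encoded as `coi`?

The output letters match the input read backwards, each shifted +10: mortar reversed is ratrom. Two steps: reverse the string, then apply a Caesar shift of +10.
Undoing it on coi: shift back: c−10=s, o−10=e, i−10=y → sey; then reverse → yes.

yes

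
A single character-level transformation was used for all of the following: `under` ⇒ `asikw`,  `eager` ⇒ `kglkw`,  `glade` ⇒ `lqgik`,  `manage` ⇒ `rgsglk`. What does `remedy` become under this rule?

wkrkid

The shift depends on letter class: consonant n→s is +5, but vowel u→a is +6. Vowels shift forward by 6 and consonants shift forward by 5.
Applying it to remedy: r(cons)+5=w, e(vowel)+6=k, m(cons)+5=r, e(vowel)+6=k, d(cons)+5=i, y(cons)+5=d.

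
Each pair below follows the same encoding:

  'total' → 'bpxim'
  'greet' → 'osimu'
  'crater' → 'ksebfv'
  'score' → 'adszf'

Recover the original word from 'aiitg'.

shelf

Shifts by position in total: pos 0: t→b (+8), pos 1: o→p (+1), pos 2: t→x (+4), pos 3: a→i (+8), pos 4: l→m (+1) — repeating every 3. The shifts repeat in a cycle of length 3: positions 0,1,… shift by +8, +1, +4, then the pattern repeats.
Decoding aiitg: a−8=s, i−1=h, i−4=e, t−8=l, g−1=f.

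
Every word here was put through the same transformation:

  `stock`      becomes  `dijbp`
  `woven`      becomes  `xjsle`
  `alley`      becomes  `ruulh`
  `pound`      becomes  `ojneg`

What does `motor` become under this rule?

zjijy

s(18)→d(3) and t(19)→i(8) fit y≡5x+17 (mod 26); the inverse of 5 mod 26 is 21. This is an affine cipher: with a=0,…,z=25, each position x becomes (5x+17) mod 26.
On motor: m(12)→5·12+17≡25=z; o(14)→5·14+17≡9=j; t(19)→5·19+17≡8=i; o(14)→5·14+17≡9=j; r(17)→5·17+17≡24=y (all mod 26).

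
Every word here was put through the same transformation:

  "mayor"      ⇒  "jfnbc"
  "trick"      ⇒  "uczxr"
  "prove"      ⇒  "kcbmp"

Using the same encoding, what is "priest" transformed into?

m(12)→j(9) and a(0)→f(5) fit y≡9x+5 (mod 26); the inverse of 9 mod 26 is 3. This is an affine cipher: with a=0,…,z=25, each position x becomes (9x+5) mod 26.
On priest: p(15)→9·15+5≡10=k; r(17)→9·17+5≡2=c; i(8)→9·8+5≡25=z; e(4)→9·4+5≡15=p; s(18)→9·18+5≡11=l; t(19)→9·19+5≡20=u (all mod 26).

kczplu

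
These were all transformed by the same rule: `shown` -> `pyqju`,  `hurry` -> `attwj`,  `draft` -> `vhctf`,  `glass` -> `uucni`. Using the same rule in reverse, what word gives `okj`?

Two steps: reverse the string, then apply a Caesar shift of +2.
Decoding okj: shift back: o−2=m, k−2=i, j−2=h → mih; then reverse → him.

him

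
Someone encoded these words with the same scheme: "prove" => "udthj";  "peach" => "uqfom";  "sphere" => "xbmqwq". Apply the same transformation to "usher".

zemqw

Shifts by position in prove: pos 0: p→u (+5), pos 1: r→d (+12), pos 2: o→t (+5), pos 3: v→h (+12) — repeating every 2. A repeating key of period 2 is used — shifts +5, +12 over and over.
Applying it to usher: u+5=z, s+12=e, h+5=m, e+12=q, r+5=w.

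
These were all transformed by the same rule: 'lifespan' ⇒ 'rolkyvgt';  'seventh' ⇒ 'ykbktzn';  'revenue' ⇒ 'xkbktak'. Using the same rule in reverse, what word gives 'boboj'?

It's a constant shift of +6 (ROT6).
Undoing it on boboj: b−6=v, o−6=i, b−6=v, o−6=i, j−6=d.

vivid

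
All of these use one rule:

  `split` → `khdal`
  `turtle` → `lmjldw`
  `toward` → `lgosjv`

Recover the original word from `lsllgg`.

tattoo

Compare letters: s→k is +18, p→h is +18, l→d is +18 — a constant shift. Each letter is shifted forward by 18 in the alphabet (a Caesar shift of +18).
Reversing it on lsllgg: l−18=t, s−18=a, l−18=t, l−18=t, g−18=o, g−18=o.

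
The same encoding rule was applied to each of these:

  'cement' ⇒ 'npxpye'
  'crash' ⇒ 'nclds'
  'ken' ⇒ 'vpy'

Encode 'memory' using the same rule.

Compare letters: c→n is +11, e→p is +11, m→x is +11 — a constant shift. This is a Caesar cipher with shift 11.
Applying it to memory: m+11=x, e+11=p, m+11=x, o+11=z, r+11=c, y+11=j.

xpxzcj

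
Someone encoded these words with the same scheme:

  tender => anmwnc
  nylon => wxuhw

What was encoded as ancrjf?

waiter

The word is reversed, then every letter is shifted forward by 9.
Decoding ancrjf: shift back: a−9=r, n−9=e, c−9=t, r−9=i, j−9=a, f−9=w → retiaw; then reverse → waiter.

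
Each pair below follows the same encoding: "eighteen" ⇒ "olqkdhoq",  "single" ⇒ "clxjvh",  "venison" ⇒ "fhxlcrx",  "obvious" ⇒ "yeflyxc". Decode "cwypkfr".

stomach

Shifts by position in eighteen: pos 0: e→o (+10), pos 1: i→l (+3), pos 2: g→q (+10), pos 3: h→k (+3) — repeating every 2. It's a Vigenère-style cipher with numeric key [10,3]: position i shifts by key[i mod 2].
Decoding cwypkfr: c−10=s, w−3=t, y−10=o, p−3=m, k−10=a, f−3=c, r−10=h.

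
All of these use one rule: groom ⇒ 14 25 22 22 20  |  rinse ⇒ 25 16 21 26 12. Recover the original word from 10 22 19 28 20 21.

column

The number is (letter's place in the alphabet, a=1) + 7.
Reversing it on 10 22 19 28 20 21: 10→(10−7)÷1=3=c, 22→(22−7)÷1=15=o, 19→(19−7)÷1=12=l, 28→(28−7)÷1=21=u, 20→(20−7)÷1=13=m, 21→(21−7)÷1=14=n.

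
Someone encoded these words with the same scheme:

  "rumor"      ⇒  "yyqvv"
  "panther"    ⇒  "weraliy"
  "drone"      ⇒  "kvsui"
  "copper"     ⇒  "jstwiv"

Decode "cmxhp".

vital

The shifts repeat in a cycle of length 3: positions 0,1,… shift by +7, +4, +4, then the pattern repeats.
Decoding cmxhp: c−7=v, m−4=i, x−4=t, h−7=a, p−4=l.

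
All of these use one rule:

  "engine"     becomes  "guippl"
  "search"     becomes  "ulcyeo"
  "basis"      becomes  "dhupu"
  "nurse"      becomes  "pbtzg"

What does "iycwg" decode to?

Shifts by position in engine: pos 0: e→g (+2), pos 1: n→u (+7), pos 2: g→i (+2), pos 3: i→p (+7) — repeating every 2. It's a Vigenère-style cipher with numeric key [2,7]: position i shifts by key[i mod 2].
Decoding iycwg: i−2=g, y−7=r, c−2=a, w−7=p, g−2=e.

grape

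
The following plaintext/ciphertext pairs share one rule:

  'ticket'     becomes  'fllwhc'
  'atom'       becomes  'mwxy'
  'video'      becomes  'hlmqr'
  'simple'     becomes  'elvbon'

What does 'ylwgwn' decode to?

minute

Shifts by position in ticket: pos 0: t→f (+12), pos 1: i→l (+3), pos 2: c→l (+9), pos 3: k→w (+12), pos 4: e→h (+3), pos 5: t→c (+9) — repeating every 3. The shifts repeat in a cycle of length 3: positions 0,1,… shift by +12, +3, +9, then the pattern repeats.
Undoing it on ylwgwn: y−12=m, l−3=i, w−9=n, g−12=u, w−3=t, n−9=e.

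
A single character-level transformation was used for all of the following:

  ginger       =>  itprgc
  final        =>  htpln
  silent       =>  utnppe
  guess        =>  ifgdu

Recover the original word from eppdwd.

A repeating key of period 2 is used — shifts +2, +11 over and over.
Reversing it on eppdwd: e−2=c, p−11=e, p−2=n, d−11=s, w−2=u, d−11=s.

census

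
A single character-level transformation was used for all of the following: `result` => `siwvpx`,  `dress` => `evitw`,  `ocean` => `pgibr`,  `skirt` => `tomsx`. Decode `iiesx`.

A repeating key of period 3 is used — shifts +1, +4, +4 over and over.
Undoing it on iiesx: i−1=h, i−4=e, e−4=a, s−1=r, x−4=t.

heart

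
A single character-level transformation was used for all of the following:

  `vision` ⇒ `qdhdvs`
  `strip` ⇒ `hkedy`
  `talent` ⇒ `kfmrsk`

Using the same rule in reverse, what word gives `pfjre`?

maker

v(21)→q(16) and i(8)→d(3) fit y≡3x+5 (mod 26); the inverse of 3 mod 26 is 9. This is an affine cipher: with a=0,…,z=25, each position x becomes (3x+5) mod 26.
Undoing it on pfjre: p(15)→9·(15−5)≡12=m; f(5)→9·(5−5)≡0=a; j(9)→9·(9−5)≡10=k; r(17)→9·(17−5)≡4=e; e(4)→9·(4−5)≡17=r (all mod 26).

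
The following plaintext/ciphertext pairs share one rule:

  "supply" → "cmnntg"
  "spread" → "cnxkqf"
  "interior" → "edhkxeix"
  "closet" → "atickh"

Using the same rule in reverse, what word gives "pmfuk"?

fudge

Treating letters as 0–25, the rule is x ↦ 5x + 16 (mod 26).
Decoding pmfuk: p(15)→21·(15−16)≡5=f; m(12)→21·(12−16)≡20=u; f(5)→21·(5−16)≡3=d; u(20)→21·(20−16)≡6=g; k(10)→21·(10−16)≡4=e (all mod 26).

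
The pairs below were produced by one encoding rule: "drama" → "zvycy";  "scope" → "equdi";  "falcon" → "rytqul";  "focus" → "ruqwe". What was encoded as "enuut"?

d(3)→z(25) and r(17)→v(21) fit y≡9x+24 (mod 26); the inverse of 9 mod 26 is 3. Treating letters as 0–25, the rule is x ↦ 9x + 24 (mod 26).
Undoing it on enuut: e(4)→3·(4−24)≡18=s; n(13)→3·(13−24)≡19=t; u(20)→3·(20−24)≡14=o; u(20)→3·(20−24)≡14=o; t(19)→3·(19−24)≡11=l (all mod 26).

stool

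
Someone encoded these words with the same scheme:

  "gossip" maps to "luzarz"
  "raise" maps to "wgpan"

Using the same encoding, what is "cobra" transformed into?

In gossip: g→l is +5, o→u is +6, s→z is +7, s→a is +8 — the shift increases by 1 each position. Each letter shifts forward by (position + 5), i.e. 5, 6, 7, … — the shift grows by one for each successive letter.
On cobra: c+5=h, o+6=u, b+7=i, r+8=z, a+9=j.

huizj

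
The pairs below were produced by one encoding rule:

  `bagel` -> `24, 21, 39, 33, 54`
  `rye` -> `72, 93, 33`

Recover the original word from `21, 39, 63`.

ago

The formula is n = 3×(alphabet index, a=1) + 18.
Decoding 21, 39, 63: 21→(21−18)÷3=1=a, 39→(39−18)÷3=7=g, 63→(63−18)÷3=15=o.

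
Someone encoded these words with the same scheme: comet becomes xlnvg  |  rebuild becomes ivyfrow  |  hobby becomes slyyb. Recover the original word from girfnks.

Each letter is replaced by its mirror in the alphabet: a↔z, b↔y, c↔x, and so on (the Atbash cipher).
Decoding girfnks: g↔t, i↔r, r↔i, f↔u, n↔m, k↔p, s↔h.

triumph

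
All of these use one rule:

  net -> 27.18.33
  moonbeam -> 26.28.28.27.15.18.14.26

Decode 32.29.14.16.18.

space

n is letter #14 and maps to 27: an offset of 13. The number is (letter's place in the alphabet, a=1) + 13.
Decoding 32.29.14.16.18: 32→(32−13)÷1=19=s, 29→(29−13)÷1=16=p, 14→(14−13)÷1=1=a, 16→(16−13)÷1=3=c, 18→(18−13)÷1=5=e.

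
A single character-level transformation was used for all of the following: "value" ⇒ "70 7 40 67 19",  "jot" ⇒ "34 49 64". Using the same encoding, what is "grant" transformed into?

Each letter becomes 3×(its alphabet position, a=1..z=26) + 4.
On grant: g=7→25, r=18→58, a=1→7, n=14→46, t=20→64.

25 58 7 46 64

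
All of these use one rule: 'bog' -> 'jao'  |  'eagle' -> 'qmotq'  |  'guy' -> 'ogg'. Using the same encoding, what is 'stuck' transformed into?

abgks

Two shifts are in play — +12 for a/e/i/o/u, +8 for every other letter.
On stuck: s(cons)+8=a, t(cons)+8=b, u(vowel)+12=g, c(cons)+8=k, k(cons)+8=s.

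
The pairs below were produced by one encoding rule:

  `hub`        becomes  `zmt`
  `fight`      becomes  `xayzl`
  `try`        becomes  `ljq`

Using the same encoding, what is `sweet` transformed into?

Compare letters: h→z is +18, u→m is +18, b→t is +18 — a constant shift. Every letter moves 18 places later in the alphabet, wrapping around z→a.
On sweet: s+18=k, w+18=o, e+18=w, e+18=w, t+18=l.

kowwl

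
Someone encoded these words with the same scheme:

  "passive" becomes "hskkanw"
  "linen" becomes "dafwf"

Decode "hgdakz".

Compare letters: p→h is +18, a→s is +18, s→k is +18 — a constant shift. Every letter moves 18 places later in the alphabet, wrapping around z→a.
Reversing it on hgdakz: h−18=p, g−18=o, d−18=l, a−18=i, k−18=s, z−18=h.

polish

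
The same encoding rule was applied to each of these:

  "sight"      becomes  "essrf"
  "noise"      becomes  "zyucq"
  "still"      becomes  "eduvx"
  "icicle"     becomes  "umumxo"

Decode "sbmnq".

grade

Shifts by position in sight: pos 0: s→e (+12), pos 1: i→s (+10), pos 2: g→s (+12), pos 3: h→r (+10) — repeating every 2. It's a Vigenère-style cipher with numeric key [12,10]: position i shifts by key[i mod 2].
Reversing it on sbmnq: s−12=g, b−10=r, m−12=a, n−10=d, q−12=e.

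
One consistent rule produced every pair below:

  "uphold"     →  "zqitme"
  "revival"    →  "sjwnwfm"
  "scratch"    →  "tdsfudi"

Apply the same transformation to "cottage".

dtuufhj

The shift depends on letter class: consonant p→q is +1, but vowel u→z is +5. The rule splits by letter class: vowels +5, consonants +1.
On cottage: c(cons)+1=d, o(vowel)+5=t, t(cons)+1=u, t(cons)+1=u, a(vowel)+5=f, g(cons)+1=h, e(vowel)+5=j.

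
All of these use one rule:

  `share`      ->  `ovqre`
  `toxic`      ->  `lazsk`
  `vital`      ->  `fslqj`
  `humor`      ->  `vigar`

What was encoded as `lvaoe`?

those

This is an affine cipher: with a=0,…,z=25, each position x becomes (23x+16) mod 26.
Decoding lvaoe: l(11)→17·(11−16)≡19=t; v(21)→17·(21−16)≡7=h; a(0)→17·(0−16)≡14=o; o(14)→17·(14−16)≡18=s; e(4)→17·(4−16)≡4=e (all mod 26).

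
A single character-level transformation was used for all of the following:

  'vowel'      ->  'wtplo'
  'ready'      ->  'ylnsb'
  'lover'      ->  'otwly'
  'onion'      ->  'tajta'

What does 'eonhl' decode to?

flame

v(21)→w(22) and o(14)→t(19) fit y≡19x+13 (mod 26); the inverse of 19 mod 26 is 11. Treating letters as 0–25, the rule is x ↦ 19x + 13 (mod 26).
Reversing it on eonhl: e(4)→11·(4−13)≡5=f; o(14)→11·(14−13)≡11=l; n(13)→11·(13−13)≡0=a; h(7)→11·(7−13)≡12=m; l(11)→11·(11−13)≡4=e (all mod 26).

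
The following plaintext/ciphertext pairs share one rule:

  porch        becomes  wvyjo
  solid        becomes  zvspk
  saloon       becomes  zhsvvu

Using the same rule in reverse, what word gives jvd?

This is a Caesar cipher with shift 7.
Reversing it on jvd: j−7=c, v−7=o, d−7=w.

cow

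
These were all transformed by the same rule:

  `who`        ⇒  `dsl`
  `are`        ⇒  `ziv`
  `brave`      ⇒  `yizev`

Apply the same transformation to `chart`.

xszig

Each pair mirrors across the alphabet (w↔d, h↔s, o↔l): positions sum to 25. Each letter is replaced by its mirror in the alphabet: a↔z, b↔y, c↔x, and so on (the Atbash cipher).
On chart: c↔x, h↔s, a↔z, r↔i, t↔g.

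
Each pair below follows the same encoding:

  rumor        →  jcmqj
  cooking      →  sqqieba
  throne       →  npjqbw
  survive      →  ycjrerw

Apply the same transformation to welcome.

This is an affine cipher: with a=0,…,z=25, each position x becomes (15x+14) mod 26.
Applying it to welcome: w(22)→15·22+14≡6=g; e(4)→15·4+14≡22=w; l(11)→15·11+14≡23=x; c(2)→15·2+14≡18=s; o(14)→15·14+14≡16=q; m(12)→15·12+14≡12=m; e(4)→15·4+14≡22=w (all mod 26).

gwxsqmw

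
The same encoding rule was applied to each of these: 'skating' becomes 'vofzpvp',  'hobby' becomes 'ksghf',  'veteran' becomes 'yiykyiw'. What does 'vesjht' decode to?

In skating: s→v is +3, k→o is +4, a→f is +5, t→z is +6 — the shift increases by 1 each position. Each letter shifts forward by (position + 3), i.e. 3, 4, 5, … — the shift grows by one for each successive letter.
Decoding vesjht: v−3=s, e−4=a, s−5=n, j−6=d, h−7=a, t−8=l.

sandal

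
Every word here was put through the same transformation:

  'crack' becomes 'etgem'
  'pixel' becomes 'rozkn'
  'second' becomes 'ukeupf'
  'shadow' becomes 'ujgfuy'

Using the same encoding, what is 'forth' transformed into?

Two shifts are in play — +6 for a/e/i/o/u, +2 for every other letter.
For forth: f(cons)+2=h, o(vowel)+6=u, r(cons)+2=t, t(cons)+2=v, h(cons)+2=j.

hutvj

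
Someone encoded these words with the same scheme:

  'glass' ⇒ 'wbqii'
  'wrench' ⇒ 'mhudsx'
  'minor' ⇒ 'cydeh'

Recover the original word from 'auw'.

Compare letters: g→w is +16, l→b is +16, a→q is +16 — a constant shift. This is a Caesar cipher with shift 16.
Reversing it on auw: a−16=k, u−16=e, w−16=g.

keg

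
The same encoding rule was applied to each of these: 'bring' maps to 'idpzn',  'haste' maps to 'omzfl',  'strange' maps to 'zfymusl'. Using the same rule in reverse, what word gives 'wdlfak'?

pretty

Shifts by position in bring: pos 0: b→i (+7), pos 1: r→d (+12), pos 2: i→p (+7), pos 3: n→z (+12) — repeating every 2. A repeating key of period 2 is used — shifts +7, +12 over and over.
Undoing it on wdlfak: w−7=p, d−12=r, l−7=e, f−12=t, a−7=t, k−12=y.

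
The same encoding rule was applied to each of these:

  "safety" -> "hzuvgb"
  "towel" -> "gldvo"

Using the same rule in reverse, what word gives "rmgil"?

intro

Each pair mirrors across the alphabet (s↔h, a↔z, f↔u): positions sum to 25. This is the alphabet-reversal cipher (Atbash): a becomes z, b becomes y, etc.
Undoing it on rmgil: r↔i, m↔n, g↔t, i↔r, l↔o.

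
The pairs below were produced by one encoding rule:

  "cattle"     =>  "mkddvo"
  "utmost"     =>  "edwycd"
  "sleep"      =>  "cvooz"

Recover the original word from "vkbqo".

large

Compare letters: c→m is +10, a→k is +10, t→d is +10 — a constant shift. Every letter moves 10 places later in the alphabet, wrapping around z→a.
Undoing it on vkbqo: v−10=l, k−10=a, b−10=r, q−10=g, o−10=e.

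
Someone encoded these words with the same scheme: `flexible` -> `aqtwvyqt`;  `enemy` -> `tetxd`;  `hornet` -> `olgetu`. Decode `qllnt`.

loose

f(5)→a(0) and l(11)→q(16) fit y≡7x+17 (mod 26); the inverse of 7 mod 26 is 15. Each letter's alphabet position (a=0..z=25) is mapped through 7·x+17 mod 26 — an affine cipher.
Undoing it on qllnt: q(16)→15·(16−17)≡11=l; l(11)→15·(11−17)≡14=o; l(11)→15·(11−17)≡14=o; n(13)→15·(13−17)≡18=s; t(19)→15·(19−17)≡4=e (all mod 26).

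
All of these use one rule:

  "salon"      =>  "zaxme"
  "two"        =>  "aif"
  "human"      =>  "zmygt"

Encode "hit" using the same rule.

fut

The word is reversed, then every letter is shifted forward by 12.
For hit: reverse → tih; then shift: t+12=f, i+12=u, h+12=t.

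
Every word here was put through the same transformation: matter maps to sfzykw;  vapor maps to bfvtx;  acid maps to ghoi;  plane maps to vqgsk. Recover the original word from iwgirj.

cradle

Shifts by position in matter: pos 0: m→s (+6), pos 1: a→f (+5), pos 2: t→z (+6), pos 3: t→y (+5) — repeating every 2. The shifts repeat in a cycle of length 2: positions 0,1,… shift by +6, +5, then the pattern repeats.
Decoding iwgirj: i−6=c, w−5=r, g−6=a, i−5=d, r−6=l, j−5=e.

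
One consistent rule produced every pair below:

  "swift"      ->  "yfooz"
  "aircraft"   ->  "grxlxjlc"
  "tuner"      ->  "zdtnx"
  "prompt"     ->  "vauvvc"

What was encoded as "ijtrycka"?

canister

The shifts repeat in a cycle of length 2: positions 0,1,… shift by +6, +9, then the pattern repeats.
Decoding ijtrycka: i−6=c, j−9=a, t−6=n, r−9=i, y−6=s, c−9=t, k−6=e, a−9=r.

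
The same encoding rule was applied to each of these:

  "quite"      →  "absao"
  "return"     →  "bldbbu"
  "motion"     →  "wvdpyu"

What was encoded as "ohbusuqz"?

Shifts by position in quite: pos 0: q→a (+10), pos 1: u→b (+7), pos 2: i→s (+10), pos 3: t→a (+7) — repeating every 2. The shifts repeat in a cycle of length 2: positions 0,1,… shift by +10, +7, then the pattern repeats.
Decoding ohbusuqz: o−10=e, h−7=a, b−10=r, u−7=n, s−10=i, u−7=n, q−10=g, z−7=s.

earnings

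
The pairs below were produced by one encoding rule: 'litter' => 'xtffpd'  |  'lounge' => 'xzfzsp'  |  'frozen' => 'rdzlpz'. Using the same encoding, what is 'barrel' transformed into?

nlddpx

The shift depends on letter class: consonant l→x is +12, but vowel i→t is +11. Vowels shift forward by 11 and consonants shift forward by 12.
Applying it to barrel: b(cons)+12=n, a(vowel)+11=l, r(cons)+12=d, r(cons)+12=d, e(vowel)+11=p, l(cons)+12=x.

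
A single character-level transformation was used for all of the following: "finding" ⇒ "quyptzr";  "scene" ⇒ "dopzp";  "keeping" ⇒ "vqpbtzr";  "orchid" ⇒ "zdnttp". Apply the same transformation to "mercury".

Shifts by position in finding: pos 0: f→q (+11), pos 1: i→u (+12), pos 2: n→y (+11), pos 3: d→p (+12) — repeating every 2. It's a Vigenère-style cipher with numeric key [11,12]: position i shifts by key[i mod 2].
For mercury: m+11=x, e+12=q, r+11=c, c+12=o, u+11=f, r+12=d, y+11=j.

xqcofdj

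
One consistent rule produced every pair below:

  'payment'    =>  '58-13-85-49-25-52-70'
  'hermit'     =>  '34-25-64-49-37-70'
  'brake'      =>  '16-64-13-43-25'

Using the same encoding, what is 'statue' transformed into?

67-70-13-70-73-25

p(#16)→58 and a(#1)→13: differences scale by 3, so n = 3·pos + 10. The formula is n = 3×(alphabet index, a=1) + 10.
Applying it to statue: s=19→67, t=20→70, a=1→13, t=20→70, u=21→73, e=5→25.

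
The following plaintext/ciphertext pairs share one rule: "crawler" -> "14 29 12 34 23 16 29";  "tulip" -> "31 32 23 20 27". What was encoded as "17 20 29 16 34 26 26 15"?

Letters become their 1-based position plus 11 (so a→12, b→13, …).
Decoding 17 20 29 16 34 26 26 15: 17→(17−11)÷1=6=f, 20→(20−11)÷1=9=i, 29→(29−11)÷1=18=r, 16→(16−11)÷1=5=e, 34→(34−11)÷1=23=w, 26→(26−11)÷1=15=o, 26→(26−11)÷1=15=o, 15→(15−11)÷1=4=d.

firewood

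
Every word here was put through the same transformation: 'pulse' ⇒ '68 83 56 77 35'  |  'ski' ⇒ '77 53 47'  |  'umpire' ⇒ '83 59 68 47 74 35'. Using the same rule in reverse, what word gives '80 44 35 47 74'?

The formula is n = 3×(alphabet index, a=1) + 20.
Decoding 80 44 35 47 74: 80→(80−20)÷3=20=t, 44→(44−20)÷3=8=h, 35→(35−20)÷3=5=e, 47→(47−20)÷3=9=i, 74→(74−20)÷3=18=r.

their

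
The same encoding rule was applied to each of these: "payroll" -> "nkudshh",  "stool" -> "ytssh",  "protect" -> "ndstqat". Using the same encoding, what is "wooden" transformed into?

essvqx

This is an affine cipher: with a=0,…,z=25, each position x becomes (21x+10) mod 26.
For wooden: w(22)→21·22+10≡4=e; o(14)→21·14+10≡18=s; o(14)→21·14+10≡18=s; d(3)→21·3+10≡21=v; e(4)→21·4+10≡16=q; n(13)→21·13+10≡23=x (all mod 26).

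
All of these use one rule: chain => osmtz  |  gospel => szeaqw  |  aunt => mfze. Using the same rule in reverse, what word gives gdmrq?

usage

Shifts by position in chain: pos 0: c→o (+12), pos 1: h→s (+11), pos 2: a→m (+12), pos 3: i→t (+11) — repeating every 2. A repeating key of period 2 is used — shifts +12, +11 over and over.
Decoding gdmrq: g−12=u, d−11=s, m−12=a, r−11=g, q−12=e.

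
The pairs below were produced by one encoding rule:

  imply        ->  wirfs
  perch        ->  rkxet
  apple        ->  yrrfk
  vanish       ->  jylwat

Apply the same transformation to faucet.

nygekd

This is an affine cipher: with a=0,…,z=25, each position x becomes (3x+24) mod 26.
On faucet: f(5)→3·5+24≡13=n; a(0)→3·0+24≡24=y; u(20)→3·20+24≡6=g; c(2)→3·2+24≡4=e; e(4)→3·4+24≡10=k; t(19)→3·19+24≡3=d (all mod 26).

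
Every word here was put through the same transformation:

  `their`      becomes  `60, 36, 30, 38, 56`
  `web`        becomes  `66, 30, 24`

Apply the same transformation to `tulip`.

The formula is n = 2×(alphabet index, a=1) + 20.
For tulip: t=20→60, u=21→62, l=12→44, i=9→38, p=16→52.

60, 62, 44, 38, 52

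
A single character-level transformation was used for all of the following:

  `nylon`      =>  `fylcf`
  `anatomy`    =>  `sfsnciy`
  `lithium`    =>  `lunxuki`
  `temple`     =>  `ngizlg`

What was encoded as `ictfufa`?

morning

n(13)→f(5) and y(24)→y(24) fit y≡23x+18 (mod 26); the inverse of 23 mod 26 is 17. Treating letters as 0–25, the rule is x ↦ 23x + 18 (mod 26).
Undoing it on ictfufa: i(8)→17·(8−18)≡12=m; c(2)→17·(2−18)≡14=o; t(19)→17·(19−18)≡17=r; f(5)→17·(5−18)≡13=n; u(20)→17·(20−18)≡8=i; f(5)→17·(5−18)≡13=n; a(0)→17·(0−18)≡6=g (all mod 26).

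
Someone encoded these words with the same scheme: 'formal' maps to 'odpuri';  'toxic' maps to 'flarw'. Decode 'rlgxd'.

audio

The output letters match the input read backwards, each shifted +3: formal reversed is lamrof. Two steps: reverse the string, then apply a Caesar shift of +3.
Reversing it on rlgxd: shift back: r−3=o, l−3=i, g−3=d, x−3=u, d−3=a → oidua; then reverse → audio.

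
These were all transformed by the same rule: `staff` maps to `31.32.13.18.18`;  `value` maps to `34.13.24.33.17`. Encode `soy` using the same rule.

s is letter #19 and maps to 31: an offset of 12. Letters become their 1-based position plus 12 (so a→13, b→14, …).
On soy: s=19→31, o=15→27, y=25→37.

31.27.37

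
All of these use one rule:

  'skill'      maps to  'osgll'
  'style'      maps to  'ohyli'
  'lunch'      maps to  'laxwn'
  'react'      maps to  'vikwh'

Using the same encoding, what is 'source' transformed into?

oqavwi

s(18)→o(14) and k(10)→s(18) fit y≡19x+10 (mod 26); the inverse of 19 mod 26 is 11. Treating letters as 0–25, the rule is x ↦ 19x + 10 (mod 26).
For source: s(18)→19·18+10≡14=o; o(14)→19·14+10≡16=q; u(20)→19·20+10≡0=a; r(17)→19·17+10≡21=v; c(2)→19·2+10≡22=w; e(4)→19·4+10≡8=i (all mod 26).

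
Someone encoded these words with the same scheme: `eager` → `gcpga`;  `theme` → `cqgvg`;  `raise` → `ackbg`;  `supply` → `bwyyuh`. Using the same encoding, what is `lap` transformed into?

ucy

Vowels shift forward by 2 and consonants shift forward by 9.
On lap: l(cons)+9=u, a(vowel)+2=c, p(cons)+9=y.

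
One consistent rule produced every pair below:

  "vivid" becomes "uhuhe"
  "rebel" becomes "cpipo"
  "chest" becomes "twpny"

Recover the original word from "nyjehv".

studio

v(21)→u(20) and i(8)→h(7) fit y≡11x+23 (mod 26); the inverse of 11 mod 26 is 19. This is an affine cipher: with a=0,…,z=25, each position x becomes (11x+23) mod 26.
Decoding nyjehv: n(13)→19·(13−23)≡18=s; y(24)→19·(24−23)≡19=t; j(9)→19·(9−23)≡20=u; e(4)→19·(4−23)≡3=d; h(7)→19·(7−23)≡8=i; v(21)→19·(21−23)≡14=o (all mod 26).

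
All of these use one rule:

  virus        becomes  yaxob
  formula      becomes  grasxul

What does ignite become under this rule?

The output letters match the input read backwards, each shifted +6: virus reversed is suriv. The word is reversed, then every letter is shifted forward by 6.
On ignite: reverse → etingi; then shift: e+6=k, t+6=z, i+6=o, n+6=t, g+6=m, i+6=o.

kzotmo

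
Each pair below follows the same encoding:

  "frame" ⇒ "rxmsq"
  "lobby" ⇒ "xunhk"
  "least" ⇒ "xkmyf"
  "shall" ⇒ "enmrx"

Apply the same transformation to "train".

fxmoz

Shifts by position in frame: pos 0: f→r (+12), pos 1: r→x (+6), pos 2: a→m (+12), pos 3: m→s (+6) — repeating every 2. A repeating key of period 2 is used — shifts +12, +6 over and over.
For train: t+12=f, r+6=x, a+12=m, i+6=o, n+12=z.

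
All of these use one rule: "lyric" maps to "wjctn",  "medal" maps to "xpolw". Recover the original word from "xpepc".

meter

Compare letters: l→w is +11, y→j is +11, r→c is +11 — a constant shift. This is a Caesar cipher with shift 11.
Decoding xpepc: x−11=m, p−11=e, e−11=t, p−11=e, c−11=r.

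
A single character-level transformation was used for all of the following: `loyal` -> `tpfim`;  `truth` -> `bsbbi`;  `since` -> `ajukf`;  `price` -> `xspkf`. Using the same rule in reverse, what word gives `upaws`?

Shifts by position in loyal: pos 0: l→t (+8), pos 1: o→p (+1), pos 2: y→f (+7), pos 3: a→i (+8), pos 4: l→m (+1) — repeating every 3. The shifts repeat in a cycle of length 3: positions 0,1,… shift by +8, +1, +7, then the pattern repeats.
Decoding upaws: u−8=m, p−1=o, a−7=t, w−8=o, s−1=r.

motor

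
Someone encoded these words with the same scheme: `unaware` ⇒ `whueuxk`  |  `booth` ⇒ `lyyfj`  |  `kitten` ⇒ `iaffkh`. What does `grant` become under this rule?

sxuhf

u(20)→w(22) and n(13)→h(7) fit y≡17x+20 (mod 26); the inverse of 17 mod 26 is 23. Treating letters as 0–25, the rule is x ↦ 17x + 20 (mod 26).
On grant: g(6)→17·6+20≡18=s; r(17)→17·17+20≡23=x; a(0)→17·0+20≡20=u; n(13)→17·13+20≡7=h; t(19)→17·19+20≡5=f (all mod 26).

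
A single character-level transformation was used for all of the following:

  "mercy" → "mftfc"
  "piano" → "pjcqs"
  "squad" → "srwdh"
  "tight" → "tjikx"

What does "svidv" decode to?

In mercy: m→m is +0, e→f is +1, r→t is +2, c→f is +3 — the shift increases by 1 each position. The shift increases by 1 at each position, starting from +0: 0, 1, 2, ….
Decoding svidv: s−0=s, v−1=u, i−2=g, d−3=a, v−4=r.

sugar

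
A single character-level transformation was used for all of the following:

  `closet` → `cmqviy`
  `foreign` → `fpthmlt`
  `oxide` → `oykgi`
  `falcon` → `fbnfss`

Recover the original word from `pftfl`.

perch

Each letter shifts forward by its position index (0, 1, 2, …) — the shift grows by one for each successive letter.
Decoding pftfl: p−0=p, f−1=e, t−2=r, f−3=c, l−4=h.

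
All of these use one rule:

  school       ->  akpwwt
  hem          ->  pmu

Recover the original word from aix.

Compare letters: s→a is +8, c→k is +8, h→p is +8 — a constant shift. Every letter moves 8 places later in the alphabet, wrapping around z→a.
Undoing it on aix: a−8=s, i−8=a, x−8=p.

sap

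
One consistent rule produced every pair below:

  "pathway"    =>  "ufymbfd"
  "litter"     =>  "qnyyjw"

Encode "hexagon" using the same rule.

mjcflts

Compare letters: p→u is +5, a→f is +5, t→y is +5 — a constant shift. It's a constant shift of +5 (ROT5).
On hexagon: h+5=m, e+5=j, x+5=c, a+5=f, g+5=l, o+5=t, n+5=s.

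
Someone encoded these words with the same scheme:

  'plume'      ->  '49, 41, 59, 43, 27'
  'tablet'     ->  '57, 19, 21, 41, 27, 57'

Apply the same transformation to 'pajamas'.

49, 19, 37, 19, 43, 19, 55

p(#16)→49 and l(#12)→41: differences scale by 2, so n = 2·pos + 17. Each letter becomes 2×(its alphabet position, a=1..z=26) + 17.
For pajamas: p=16→49, a=1→19, j=10→37, a=1→19, m=13→43, a=1→19, s=19→55.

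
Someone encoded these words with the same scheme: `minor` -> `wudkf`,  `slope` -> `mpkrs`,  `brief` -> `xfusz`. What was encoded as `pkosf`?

lower

m(12)→w(22) and i(8)→u(20) fit y≡7x+16 (mod 26); the inverse of 7 mod 26 is 15. This is an affine cipher: with a=0,…,z=25, each position x becomes (7x+16) mod 26.
Reversing it on pkosf: p(15)→15·(15−16)≡11=l; k(10)→15·(10−16)≡14=o; o(14)→15·(14−16)≡22=w; s(18)→15·(18−16)≡4=e; f(5)→15·(5−16)≡17=r (all mod 26).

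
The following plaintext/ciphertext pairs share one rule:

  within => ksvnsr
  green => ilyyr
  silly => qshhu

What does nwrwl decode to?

honor

Each letter's alphabet position (a=0..z=25) is mapped through 5·x+4 mod 26 — an affine cipher.
Reversing it on nwrwl: n(13)→21·(13−4)≡7=h; w(22)→21·(22−4)≡14=o; r(17)→21·(17−4)≡13=n; w(22)→21·(22−4)≡14=o; l(11)→21·(11−4)≡17=r (all mod 26).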